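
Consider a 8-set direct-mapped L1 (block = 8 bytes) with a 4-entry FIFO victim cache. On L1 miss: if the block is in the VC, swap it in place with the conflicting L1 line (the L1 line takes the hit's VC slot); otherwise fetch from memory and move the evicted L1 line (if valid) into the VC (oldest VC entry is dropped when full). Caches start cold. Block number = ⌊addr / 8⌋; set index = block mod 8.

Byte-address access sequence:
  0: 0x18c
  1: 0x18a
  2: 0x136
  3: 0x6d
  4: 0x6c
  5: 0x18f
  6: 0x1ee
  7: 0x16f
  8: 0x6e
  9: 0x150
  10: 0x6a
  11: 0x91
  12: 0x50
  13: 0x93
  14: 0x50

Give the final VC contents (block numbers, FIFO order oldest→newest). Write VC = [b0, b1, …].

VC = [45, 61, 42, 18]

0: 0x18c (blk 49, set 1) → MISS  vc=[]
1: 0x18a (blk 49, set 1) → L1-HIT  vc=[]
2: 0x136 (blk 38, set 6) → MISS  vc=[]
3: 0x6d (blk 13, set 5) → MISS  vc=[]
4: 0x6c (blk 13, set 5) → L1-HIT  vc=[]
5: 0x18f (blk 49, set 1) → L1-HIT  vc=[]
6: 0x1ee (blk 61, set 5) → MISS  vc=[13]
7: 0x16f (blk 45, set 5) → MISS  vc=[13, 61]
8: 0x6e (blk 13, set 5) → VC-HIT  vc=[45, 61]
9: 0x150 (blk 42, set 2) → MISS  vc=[45, 61]
10: 0x6a (blk 13, set 5) → L1-HIT  vc=[45, 61]
11: 0x91 (blk 18, set 2) → MISS  vc=[45, 61, 42]
12: 0x50 (blk 10, set 2) → MISS  vc=[45, 61, 42, 18]
13: 0x93 (blk 18, set 2) → VC-HIT  vc=[45, 61, 42, 10]
14: 0x50 (blk 10, set 2) → VC-HIT  vc=[45, 61, 42, 18]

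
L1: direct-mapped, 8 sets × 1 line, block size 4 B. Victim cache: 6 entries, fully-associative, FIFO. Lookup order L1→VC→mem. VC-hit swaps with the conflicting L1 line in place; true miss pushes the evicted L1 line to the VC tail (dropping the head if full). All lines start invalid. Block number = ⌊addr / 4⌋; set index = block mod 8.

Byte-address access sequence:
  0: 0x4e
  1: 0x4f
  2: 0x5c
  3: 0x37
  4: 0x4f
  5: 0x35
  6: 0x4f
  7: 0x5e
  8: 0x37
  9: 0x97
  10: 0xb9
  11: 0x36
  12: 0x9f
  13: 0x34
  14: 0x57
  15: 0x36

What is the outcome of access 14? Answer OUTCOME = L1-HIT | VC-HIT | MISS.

OUTCOME = MISS

#0 0x4e→b19/s3 MISS; vc=[]
#1 0x4f→b19/s3 L1-HIT; vc=[]
#2 0x5c→b23/s7 MISS; vc=[]
#3 0x37→b13/s5 MISS; vc=[]
#4 0x4f→b19/s3 L1-HIT; vc=[]
#5 0x35→b13/s5 L1-HIT; vc=[]
#6 0x4f→b19/s3 L1-HIT; vc=[]
#7 0x5e→b23/s7 L1-HIT; vc=[]
#8 0x37→b13/s5 L1-HIT; vc=[]
#9 0x97→b37/s5 MISS; vc=[13]
#10 0xb9→b46/s6 MISS; vc=[13]
#11 0x36→b13/s5 VC-HIT; vc=[37]
#12 0x9f→b39/s7 MISS; vc=[37,23]
#13 0x34→b13/s5 L1-HIT; vc=[37,23]
#14 0x57→b21/s5 MISS; vc=[37,23,13]
#15 0x36→b13/s5 VC-HIT; vc=[37,23,21]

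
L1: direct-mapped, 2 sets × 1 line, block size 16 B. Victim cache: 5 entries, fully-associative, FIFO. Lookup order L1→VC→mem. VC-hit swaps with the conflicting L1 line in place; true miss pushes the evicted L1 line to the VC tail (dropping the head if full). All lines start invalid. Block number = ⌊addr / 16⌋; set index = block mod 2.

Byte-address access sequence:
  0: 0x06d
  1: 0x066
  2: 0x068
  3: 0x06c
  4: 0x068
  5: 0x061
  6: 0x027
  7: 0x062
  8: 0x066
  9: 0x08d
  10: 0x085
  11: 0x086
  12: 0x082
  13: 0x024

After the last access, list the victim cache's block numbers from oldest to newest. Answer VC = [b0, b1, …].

0: 0x6d (blk 6, set 0) → MISS  vc=[]
1: 0x66 (blk 6, set 0) → L1-HIT  vc=[]
2: 0x68 (blk 6, set 0) → L1-HIT  vc=[]
3: 0x6c (blk 6, set 0) → L1-HIT  vc=[]
4: 0x68 (blk 6, set 0) → L1-HIT  vc=[]
5: 0x61 (blk 6, set 0) → L1-HIT  vc=[]
6: 0x27 (blk 2, set 0) → MISS  vc=[6]
7: 0x62 (blk 6, set 0) → VC-HIT  vc=[2]
8: 0x66 (blk 6, set 0) → L1-HIT  vc=[2]
9: 0x8d (blk 8, set 0) → MISS  vc=[2, 6]
10: 0x85 (blk 8, set 0) → L1-HIT  vc=[2, 6]
11: 0x86 (blk 8, set 0) → L1-HIT  vc=[2, 6]
12: 0x82 (blk 8, set 0) → L1-HIT  vc=[2, 6]
13: 0x24 (blk 2, set 0) → VC-HIT  vc=[8, 6]

VC = [8, 6]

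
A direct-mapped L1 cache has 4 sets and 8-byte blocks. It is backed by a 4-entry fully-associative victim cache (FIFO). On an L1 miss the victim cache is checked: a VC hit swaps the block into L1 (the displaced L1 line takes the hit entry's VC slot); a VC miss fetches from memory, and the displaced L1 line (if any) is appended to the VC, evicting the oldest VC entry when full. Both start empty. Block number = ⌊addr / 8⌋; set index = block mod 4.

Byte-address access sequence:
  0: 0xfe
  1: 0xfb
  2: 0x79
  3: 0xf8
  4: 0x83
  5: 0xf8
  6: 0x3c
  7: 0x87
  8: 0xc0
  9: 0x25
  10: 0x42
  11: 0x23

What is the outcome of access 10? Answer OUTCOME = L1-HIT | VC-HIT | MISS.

#0 0xfe→b31/s3 MISS; vc=[]
#1 0xfb→b31/s3 L1-HIT; vc=[]
#2 0x79→b15/s3 MISS; vc=[31]
#3 0xf8→b31/s3 VC-HIT; vc=[15]
#4 0x83→b16/s0 MISS; vc=[15]
#5 0xf8→b31/s3 L1-HIT; vc=[15]
#6 0x3c→b7/s3 MISS; vc=[15,31]
#7 0x87→b16/s0 L1-HIT; vc=[15,31]
#8 0xc0→b24/s0 MISS; vc=[15,31,16]
#9 0x25→b4/s0 MISS; vc=[15,31,16,24]
#10 0x42→b8/s0 MISS; vc=[31,16,24,4]
#11 0x23→b4/s0 VC-HIT; vc=[31,16,24,8]

OUTCOME = MISS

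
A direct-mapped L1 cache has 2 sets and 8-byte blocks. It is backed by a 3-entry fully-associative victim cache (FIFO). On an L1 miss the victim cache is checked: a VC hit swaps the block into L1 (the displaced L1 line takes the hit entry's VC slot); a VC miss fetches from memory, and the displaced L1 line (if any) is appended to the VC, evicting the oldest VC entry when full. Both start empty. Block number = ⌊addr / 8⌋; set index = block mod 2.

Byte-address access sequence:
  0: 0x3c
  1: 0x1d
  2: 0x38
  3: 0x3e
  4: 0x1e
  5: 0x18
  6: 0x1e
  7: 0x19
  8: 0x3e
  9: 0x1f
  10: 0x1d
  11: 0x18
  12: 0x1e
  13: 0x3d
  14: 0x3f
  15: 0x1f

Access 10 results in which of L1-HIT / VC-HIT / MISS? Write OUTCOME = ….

  [0] addr=0x3c blk=7 s=1: MISS | VC []
  [1] addr=0x1d blk=3 s=1: MISS | VC [7]
  [2] addr=0x38 blk=7 s=1: VC-HIT | VC [3]
  [3] addr=0x3e blk=7 s=1: L1-HIT | VC [3]
  [4] addr=0x1e blk=3 s=1: VC-HIT | VC [7]
  [5] addr=0x18 blk=3 s=1: L1-HIT | VC [7]
  [6] addr=0x1e blk=3 s=1: L1-HIT | VC [7]
  [7] addr=0x19 blk=3 s=1: L1-HIT | VC [7]
  [8] addr=0x3e blk=7 s=1: VC-HIT | VC [3]
  [9] addr=0x1f blk=3 s=1: VC-HIT | VC [7]
  [10] addr=0x1d blk=3 s=1: L1-HIT | VC [7]
  [11] addr=0x18 blk=3 s=1: L1-HIT | VC [7]
  [12] addr=0x1e blk=3 s=1: L1-HIT | VC [7]
  [13] addr=0x3d blk=7 s=1: VC-HIT | VC [3]
  [14] addr=0x3f blk=7 s=1: L1-HIT | VC [3]
  [15] addr=0x1f blk=3 s=1: VC-HIT | VC [7]

OUTCOME = L1-HIT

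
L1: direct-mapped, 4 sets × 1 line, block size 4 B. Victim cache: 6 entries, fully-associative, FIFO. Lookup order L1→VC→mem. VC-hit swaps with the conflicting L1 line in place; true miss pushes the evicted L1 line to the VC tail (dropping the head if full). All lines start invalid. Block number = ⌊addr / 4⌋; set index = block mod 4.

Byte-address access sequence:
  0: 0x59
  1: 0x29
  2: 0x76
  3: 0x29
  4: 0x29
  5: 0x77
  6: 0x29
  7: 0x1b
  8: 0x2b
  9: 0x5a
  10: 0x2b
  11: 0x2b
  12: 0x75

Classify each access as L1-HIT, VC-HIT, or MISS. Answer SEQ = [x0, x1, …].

SEQ = [MISS, MISS, MISS, L1-HIT, L1-HIT, L1-HIT, L1-HIT, MISS, VC-HIT, VC-HIT, VC-HIT, L1-HIT, L1-HIT]

  [0] addr=0x59 blk=22 s=2: MISS | VC []
  [1] addr=0x29 blk=10 s=2: MISS | VC [22]
  [2] addr=0x76 blk=29 s=1: MISS | VC [22]
  [3] addr=0x29 blk=10 s=2: L1-HIT | VC [22]
  [4] addr=0x29 blk=10 s=2: L1-HIT | VC [22]
  [5] addr=0x77 blk=29 s=1: L1-HIT | VC [22]
  [6] addr=0x29 blk=10 s=2: L1-HIT | VC [22]
  [7] addr=0x1b blk=6 s=2: MISS | VC [22, 10]
  [8] addr=0x2b blk=10 s=2: VC-HIT | VC [22, 6]
  [9] addr=0x5a blk=22 s=2: VC-HIT | VC [10, 6]
  [10] addr=0x2b blk=10 s=2: VC-HIT | VC [22, 6]
  [11] addr=0x2b blk=10 s=2: L1-HIT | VC [22, 6]
  [12] addr=0x75 blk=29 s=1: L1-HIT | VC [22, 6]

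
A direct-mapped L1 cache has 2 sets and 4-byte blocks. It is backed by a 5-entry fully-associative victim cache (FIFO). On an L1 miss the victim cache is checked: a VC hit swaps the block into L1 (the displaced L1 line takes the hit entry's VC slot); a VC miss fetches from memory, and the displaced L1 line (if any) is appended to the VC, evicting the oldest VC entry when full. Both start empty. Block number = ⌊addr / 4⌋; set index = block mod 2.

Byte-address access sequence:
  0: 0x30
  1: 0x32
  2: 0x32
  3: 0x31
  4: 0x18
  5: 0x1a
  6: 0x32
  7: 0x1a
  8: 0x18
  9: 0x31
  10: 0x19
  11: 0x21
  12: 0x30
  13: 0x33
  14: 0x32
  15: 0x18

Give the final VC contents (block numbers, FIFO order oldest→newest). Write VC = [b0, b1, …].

  [0] addr=0x30 blk=12 s=0: MISS | VC []
  [1] addr=0x32 blk=12 s=0: L1-HIT | VC []
  [2] addr=0x32 blk=12 s=0: L1-HIT | VC []
  [3] addr=0x31 blk=12 s=0: L1-HIT | VC []
  [4] addr=0x18 blk=6 s=0: MISS | VC [12]
  [5] addr=0x1a blk=6 s=0: L1-HIT | VC [12]
  [6] addr=0x32 blk=12 s=0: VC-HIT | VC [6]
  [7] addr=0x1a blk=6 s=0: VC-HIT | VC [12]
  [8] addr=0x18 blk=6 s=0: L1-HIT | VC [12]
  [9] addr=0x31 blk=12 s=0: VC-HIT | VC [6]
  [10] addr=0x19 blk=6 s=0: VC-HIT | VC [12]
  [11] addr=0x21 blk=8 s=0: MISS | VC [12, 6]
  [12] addr=0x30 blk=12 s=0: VC-HIT | VC [8, 6]
  [13] addr=0x33 blk=12 s=0: L1-HIT | VC [8, 6]
  [14] addr=0x32 blk=12 s=0: L1-HIT | VC [8, 6]
  [15] addr=0x18 blk=6 s=0: VC-HIT | VC [8, 12]

VC = [8, 12]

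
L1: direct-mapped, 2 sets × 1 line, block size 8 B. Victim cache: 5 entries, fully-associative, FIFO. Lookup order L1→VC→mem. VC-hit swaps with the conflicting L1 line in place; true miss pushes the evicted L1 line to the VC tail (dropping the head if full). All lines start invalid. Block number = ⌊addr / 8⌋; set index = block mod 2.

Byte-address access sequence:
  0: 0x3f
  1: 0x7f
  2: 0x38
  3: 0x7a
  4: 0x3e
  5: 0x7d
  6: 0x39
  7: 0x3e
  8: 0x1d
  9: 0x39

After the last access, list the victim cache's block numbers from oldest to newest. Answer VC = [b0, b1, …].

VC = [15, 3]

  [0] addr=0x3f blk=7 s=1: MISS | VC []
  [1] addr=0x7f blk=15 s=1: MISS | VC [7]
  [2] addr=0x38 blk=7 s=1: VC-HIT | VC [15]
  [3] addr=0x7a blk=15 s=1: VC-HIT | VC [7]
  [4] addr=0x3e blk=7 s=1: VC-HIT | VC [15]
  [5] addr=0x7d blk=15 s=1: VC-HIT | VC [7]
  [6] addr=0x39 blk=7 s=1: VC-HIT | VC [15]
  [7] addr=0x3e blk=7 s=1: L1-HIT | VC [15]
  [8] addr=0x1d blk=3 s=1: MISS | VC [15, 7]
  [9] addr=0x39 blk=7 s=1: VC-HIT | VC [15, 3]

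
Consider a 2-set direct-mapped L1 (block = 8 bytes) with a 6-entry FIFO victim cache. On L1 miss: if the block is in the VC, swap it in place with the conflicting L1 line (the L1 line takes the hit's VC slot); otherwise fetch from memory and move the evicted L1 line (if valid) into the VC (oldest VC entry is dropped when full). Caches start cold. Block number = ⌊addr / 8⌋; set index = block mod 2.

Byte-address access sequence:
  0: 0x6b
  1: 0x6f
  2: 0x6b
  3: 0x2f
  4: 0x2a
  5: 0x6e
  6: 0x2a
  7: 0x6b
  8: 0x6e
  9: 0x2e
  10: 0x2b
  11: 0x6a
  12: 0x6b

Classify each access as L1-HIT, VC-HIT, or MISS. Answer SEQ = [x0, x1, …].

SEQ = [MISS, L1-HIT, L1-HIT, MISS, L1-HIT, VC-HIT, VC-HIT, VC-HIT, L1-HIT, VC-HIT, L1-HIT, VC-HIT, L1-HIT]

  [0] addr=0x6b blk=13 s=1: MISS | VC []
  [1] addr=0x6f blk=13 s=1: L1-HIT | VC []
  [2] addr=0x6b blk=13 s=1: L1-HIT | VC []
  [3] addr=0x2f blk=5 s=1: MISS | VC [13]
  [4] addr=0x2a blk=5 s=1: L1-HIT | VC [13]
  [5] addr=0x6e blk=13 s=1: VC-HIT | VC [5]
  [6] addr=0x2a blk=5 s=1: VC-HIT | VC [13]
  [7] addr=0x6b blk=13 s=1: VC-HIT | VC [5]
  [8] addr=0x6e blk=13 s=1: L1-HIT | VC [5]
  [9] addr=0x2e blk=5 s=1: VC-HIT | VC [13]
  [10] addr=0x2b blk=5 s=1: L1-HIT | VC [13]
  [11] addr=0x6a blk=13 s=1: VC-HIT | VC [5]
  [12] addr=0x6b blk=13 s=1: L1-HIT | VC [5]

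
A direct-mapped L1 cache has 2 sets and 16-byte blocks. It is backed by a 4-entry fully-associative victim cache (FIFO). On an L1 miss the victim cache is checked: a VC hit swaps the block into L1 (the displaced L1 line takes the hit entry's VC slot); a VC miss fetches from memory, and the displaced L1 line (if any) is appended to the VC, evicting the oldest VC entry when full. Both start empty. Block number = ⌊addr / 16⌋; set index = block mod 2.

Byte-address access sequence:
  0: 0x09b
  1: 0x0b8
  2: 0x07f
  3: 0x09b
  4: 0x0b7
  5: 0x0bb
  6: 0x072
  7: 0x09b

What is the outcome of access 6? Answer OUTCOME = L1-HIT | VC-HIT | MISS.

#0 0x9b→b9/s1 MISS; vc=[]
#1 0xb8→b11/s1 MISS; vc=[9]
#2 0x7f→b7/s1 MISS; vc=[9,11]
#3 0x9b→b9/s1 VC-HIT; vc=[7,11]
#4 0xb7→b11/s1 VC-HIT; vc=[7,9]
#5 0xbb→b11/s1 L1-HIT; vc=[7,9]
#6 0x72→b7/s1 VC-HIT; vc=[11,9]
#7 0x9b→b9/s1 VC-HIT; vc=[11,7]

OUTCOME = VC-HIT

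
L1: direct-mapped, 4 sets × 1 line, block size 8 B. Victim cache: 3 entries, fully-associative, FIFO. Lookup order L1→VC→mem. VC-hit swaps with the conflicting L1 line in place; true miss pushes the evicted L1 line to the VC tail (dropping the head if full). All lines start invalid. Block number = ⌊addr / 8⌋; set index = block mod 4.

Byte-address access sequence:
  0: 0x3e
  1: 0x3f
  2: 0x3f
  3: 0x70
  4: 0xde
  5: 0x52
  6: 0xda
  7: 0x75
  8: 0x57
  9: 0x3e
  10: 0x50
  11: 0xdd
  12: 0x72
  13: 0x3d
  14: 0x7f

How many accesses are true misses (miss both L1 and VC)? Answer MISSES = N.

0: 0x3e (blk 7, set 3) → MISS  vc=[]
1: 0x3f (blk 7, set 3) → L1-HIT  vc=[]
2: 0x3f (blk 7, set 3) → L1-HIT  vc=[]
3: 0x70 (blk 14, set 2) → MISS  vc=[]
4: 0xde (blk 27, set 3) → MISS  vc=[7]
5: 0x52 (blk 10, set 2) → MISS  vc=[7, 14]
6: 0xda (blk 27, set 3) → L1-HIT  vc=[7, 14]
7: 0x75 (blk 14, set 2) → VC-HIT  vc=[7, 10]
8: 0x57 (blk 10, set 2) → VC-HIT  vc=[7, 14]
9: 0x3e (blk 7, set 3) → VC-HIT  vc=[27, 14]
10: 0x50 (blk 10, set 2) → L1-HIT  vc=[27, 14]
11: 0xdd (blk 27, set 3) → VC-HIT  vc=[7, 14]
12: 0x72 (blk 14, set 2) → VC-HIT  vc=[7, 10]
13: 0x3d (blk 7, set 3) → VC-HIT  vc=[27, 10]
14: 0x7f (blk 15, set 3) → MISS  vc=[27, 10, 7]

MISSES = 5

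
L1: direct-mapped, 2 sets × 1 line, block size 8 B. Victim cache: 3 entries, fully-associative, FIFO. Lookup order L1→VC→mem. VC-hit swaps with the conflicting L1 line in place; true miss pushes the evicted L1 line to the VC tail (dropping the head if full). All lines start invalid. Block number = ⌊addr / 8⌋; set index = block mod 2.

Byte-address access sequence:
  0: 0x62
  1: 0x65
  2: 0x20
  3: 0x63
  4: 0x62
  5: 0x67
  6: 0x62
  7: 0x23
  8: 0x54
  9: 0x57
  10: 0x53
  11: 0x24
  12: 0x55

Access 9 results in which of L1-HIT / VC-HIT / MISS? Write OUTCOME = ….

  [0] addr=0x62 blk=12 s=0: MISS | VC []
  [1] addr=0x65 blk=12 s=0: L1-HIT | VC []
  [2] addr=0x20 blk=4 s=0: MISS | VC [12]
  [3] addr=0x63 blk=12 s=0: VC-HIT | VC [4]
  [4] addr=0x62 blk=12 s=0: L1-HIT | VC [4]
  [5] addr=0x67 blk=12 s=0: L1-HIT | VC [4]
  [6] addr=0x62 blk=12 s=0: L1-HIT | VC [4]
  [7] addr=0x23 blk=4 s=0: VC-HIT | VC [12]
  [8] addr=0x54 blk=10 s=0: MISS | VC [12, 4]
  [9] addr=0x57 blk=10 s=0: L1-HIT | VC [12, 4]
  [10] addr=0x53 blk=10 s=0: L1-HIT | VC [12, 4]
  [11] addr=0x24 blk=4 s=0: VC-HIT | VC [12, 10]
  [12] addr=0x55 blk=10 s=0: VC-HIT | VC [12, 4]

OUTCOME = L1-HIT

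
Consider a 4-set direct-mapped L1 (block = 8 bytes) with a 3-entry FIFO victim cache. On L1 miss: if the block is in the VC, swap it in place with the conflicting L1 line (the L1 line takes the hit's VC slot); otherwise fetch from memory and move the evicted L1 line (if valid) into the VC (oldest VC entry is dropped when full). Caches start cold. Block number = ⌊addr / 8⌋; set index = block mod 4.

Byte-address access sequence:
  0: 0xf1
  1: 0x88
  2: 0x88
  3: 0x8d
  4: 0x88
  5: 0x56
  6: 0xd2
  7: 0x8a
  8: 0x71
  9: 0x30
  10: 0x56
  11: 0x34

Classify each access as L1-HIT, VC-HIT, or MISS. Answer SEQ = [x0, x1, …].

SEQ = [MISS, MISS, L1-HIT, L1-HIT, L1-HIT, MISS, MISS, L1-HIT, MISS, MISS, VC-HIT, VC-HIT]

  [0] addr=0xf1 blk=30 s=2: MISS | VC []
  [1] addr=0x88 blk=17 s=1: MISS | VC []
  [2] addr=0x88 blk=17 s=1: L1-HIT | VC []
  [3] addr=0x8d blk=17 s=1: L1-HIT | VC []
  [4] addr=0x88 blk=17 s=1: L1-HIT | VC []
  [5] addr=0x56 blk=10 s=2: MISS | VC [30]
  [6] addr=0xd2 blk=26 s=2: MISS | VC [30, 10]
  [7] addr=0x8a blk=17 s=1: L1-HIT | VC [30, 10]
  [8] addr=0x71 blk=14 s=2: MISS | VC [30, 10, 26]
  [9] addr=0x30 blk=6 s=2: MISS | VC [10, 26, 14]
  [10] addr=0x56 blk=10 s=2: VC-HIT | VC [6, 26, 14]
  [11] addr=0x34 blk=6 s=2: VC-HIT | VC [10, 26, 14]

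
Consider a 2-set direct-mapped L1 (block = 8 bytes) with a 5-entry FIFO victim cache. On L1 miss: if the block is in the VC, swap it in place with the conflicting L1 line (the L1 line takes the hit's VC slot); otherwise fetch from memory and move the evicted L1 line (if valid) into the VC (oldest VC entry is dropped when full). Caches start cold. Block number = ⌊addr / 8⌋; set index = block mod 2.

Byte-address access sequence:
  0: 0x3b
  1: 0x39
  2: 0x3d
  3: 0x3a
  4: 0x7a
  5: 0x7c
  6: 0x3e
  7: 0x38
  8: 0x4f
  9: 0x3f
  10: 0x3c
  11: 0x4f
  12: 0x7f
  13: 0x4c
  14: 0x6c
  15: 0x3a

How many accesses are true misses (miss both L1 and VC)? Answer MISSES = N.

MISSES = 4

#0 0x3b→b7/s1 MISS; vc=[]
#1 0x39→b7/s1 L1-HIT; vc=[]
#2 0x3d→b7/s1 L1-HIT; vc=[]
#3 0x3a→b7/s1 L1-HIT; vc=[]
#4 0x7a→b15/s1 MISS; vc=[7]
#5 0x7c→b15/s1 L1-HIT; vc=[7]
#6 0x3e→b7/s1 VC-HIT; vc=[15]
#7 0x38→b7/s1 L1-HIT; vc=[15]
#8 0x4f→b9/s1 MISS; vc=[15,7]
#9 0x3f→b7/s1 VC-HIT; vc=[15,9]
#10 0x3c→b7/s1 L1-HIT; vc=[15,9]
#11 0x4f→b9/s1 VC-HIT; vc=[15,7]
#12 0x7f→b15/s1 VC-HIT; vc=[9,7]
#13 0x4c→b9/s1 VC-HIT; vc=[15,7]
#14 0x6c→b13/s1 MISS; vc=[15,7,9]
#15 0x3a→b7/s1 VC-HIT; vc=[15,13,9]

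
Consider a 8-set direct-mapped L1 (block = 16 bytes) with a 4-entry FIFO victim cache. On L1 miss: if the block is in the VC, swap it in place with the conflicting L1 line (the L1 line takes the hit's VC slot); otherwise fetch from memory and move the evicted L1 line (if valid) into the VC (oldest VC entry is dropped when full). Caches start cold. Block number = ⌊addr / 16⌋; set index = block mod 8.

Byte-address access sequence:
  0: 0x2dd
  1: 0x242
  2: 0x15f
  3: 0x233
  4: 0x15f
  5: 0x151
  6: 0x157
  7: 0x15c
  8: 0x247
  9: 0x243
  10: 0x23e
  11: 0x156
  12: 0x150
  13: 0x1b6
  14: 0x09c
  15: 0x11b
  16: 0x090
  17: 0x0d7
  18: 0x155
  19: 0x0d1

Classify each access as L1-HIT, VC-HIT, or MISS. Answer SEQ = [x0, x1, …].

SEQ = [MISS, MISS, MISS, MISS, L1-HIT, L1-HIT, L1-HIT, L1-HIT, L1-HIT, L1-HIT, L1-HIT, L1-HIT, L1-HIT, MISS, MISS, MISS, VC-HIT, MISS, VC-HIT, VC-HIT]

0: 0x2dd (blk 45, set 5) → MISS  vc=[]
1: 0x242 (blk 36, set 4) → MISS  vc=[]
2: 0x15f (blk 21, set 5) → MISS  vc=[45]
3: 0x233 (blk 35, set 3) → MISS  vc=[45]
4: 0x15f (blk 21, set 5) → L1-HIT  vc=[45]
5: 0x151 (blk 21, set 5) → L1-HIT  vc=[45]
6: 0x157 (blk 21, set 5) → L1-HIT  vc=[45]
7: 0x15c (blk 21, set 5) → L1-HIT  vc=[45]
8: 0x247 (blk 36, set 4) → L1-HIT  vc=[45]
9: 0x243 (blk 36, set 4) → L1-HIT  vc=[45]
10: 0x23e (blk 35, set 3) → L1-HIT  vc=[45]
11: 0x156 (blk 21, set 5) → L1-HIT  vc=[45]
12: 0x150 (blk 21, set 5) → L1-HIT  vc=[45]
13: 0x1b6 (blk 27, set 3) → MISS  vc=[45, 35]
14: 0x9c (blk 9, set 1) → MISS  vc=[45, 35]
15: 0x11b (blk 17, set 1) → MISS  vc=[45, 35, 9]
16: 0x90 (blk 9, set 1) → VC-HIT  vc=[45, 35, 17]
17: 0xd7 (blk 13, set 5) → MISS  vc=[45, 35, 17, 21]
18: 0x155 (blk 21, set 5) → VC-HIT  vc=[45, 35, 17, 13]
19: 0xd1 (blk 13, set 5) → VC-HIT  vc=[45, 35, 17, 21]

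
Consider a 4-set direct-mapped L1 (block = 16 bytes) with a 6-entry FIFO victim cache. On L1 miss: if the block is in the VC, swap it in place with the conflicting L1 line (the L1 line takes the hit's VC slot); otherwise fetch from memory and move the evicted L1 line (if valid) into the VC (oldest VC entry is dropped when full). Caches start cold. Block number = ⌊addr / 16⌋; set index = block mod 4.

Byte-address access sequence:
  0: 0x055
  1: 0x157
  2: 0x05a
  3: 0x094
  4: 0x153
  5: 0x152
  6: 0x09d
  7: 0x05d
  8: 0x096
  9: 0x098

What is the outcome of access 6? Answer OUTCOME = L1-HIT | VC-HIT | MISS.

OUTCOME = VC-HIT

  [0] addr=0x55 blk=5 s=1: MISS | VC []
  [1] addr=0x157 blk=21 s=1: MISS | VC [5]
  [2] addr=0x5a blk=5 s=1: VC-HIT | VC [21]
  [3] addr=0x94 blk=9 s=1: MISS | VC [21, 5]
  [4] addr=0x153 blk=21 s=1: VC-HIT | VC [9, 5]
  [5] addr=0x152 blk=21 s=1: L1-HIT | VC [9, 5]
  [6] addr=0x9d blk=9 s=1: VC-HIT | VC [21, 5]
  [7] addr=0x5d blk=5 s=1: VC-HIT | VC [21, 9]
  [8] addr=0x96 blk=9 s=1: VC-HIT | VC [21, 5]
  [9] addr=0x98 blk=9 s=1: L1-HIT | VC [21, 5]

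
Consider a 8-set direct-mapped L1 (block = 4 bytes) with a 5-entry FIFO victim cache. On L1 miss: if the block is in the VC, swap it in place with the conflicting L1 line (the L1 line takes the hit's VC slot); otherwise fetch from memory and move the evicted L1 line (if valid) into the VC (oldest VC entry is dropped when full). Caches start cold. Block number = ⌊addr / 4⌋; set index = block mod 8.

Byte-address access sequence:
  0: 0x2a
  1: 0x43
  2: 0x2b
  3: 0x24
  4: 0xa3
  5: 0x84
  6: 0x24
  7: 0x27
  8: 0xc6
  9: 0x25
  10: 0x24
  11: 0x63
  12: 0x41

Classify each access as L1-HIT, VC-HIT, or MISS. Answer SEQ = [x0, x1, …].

  [0] addr=0x2a blk=10 s=2: MISS | VC []
  [1] addr=0x43 blk=16 s=0: MISS | VC []
  [2] addr=0x2b blk=10 s=2: L1-HIT | VC []
  [3] addr=0x24 blk=9 s=1: MISS | VC []
  [4] addr=0xa3 blk=40 s=0: MISS | VC [16]
  [5] addr=0x84 blk=33 s=1: MISS | VC [16, 9]
  [6] addr=0x24 blk=9 s=1: VC-HIT | VC [16, 33]
  [7] addr=0x27 blk=9 s=1: L1-HIT | VC [16, 33]
  [8] addr=0xc6 blk=49 s=1: MISS | VC [16, 33, 9]
  [9] addr=0x25 blk=9 s=1: VC-HIT | VC [16, 33, 49]
  [10] addr=0x24 blk=9 s=1: L1-HIT | VC [16, 33, 49]
  [11] addr=0x63 blk=24 s=0: MISS | VC [16, 33, 49, 40]
  [12] addr=0x41 blk=16 s=0: VC-HIT | VC [24, 33, 49, 40]

SEQ = [MISS, MISS, L1-HIT, MISS, MISS, MISS, VC-HIT, L1-HIT, MISS, VC-HIT, L1-HIT, MISS, VC-HIT]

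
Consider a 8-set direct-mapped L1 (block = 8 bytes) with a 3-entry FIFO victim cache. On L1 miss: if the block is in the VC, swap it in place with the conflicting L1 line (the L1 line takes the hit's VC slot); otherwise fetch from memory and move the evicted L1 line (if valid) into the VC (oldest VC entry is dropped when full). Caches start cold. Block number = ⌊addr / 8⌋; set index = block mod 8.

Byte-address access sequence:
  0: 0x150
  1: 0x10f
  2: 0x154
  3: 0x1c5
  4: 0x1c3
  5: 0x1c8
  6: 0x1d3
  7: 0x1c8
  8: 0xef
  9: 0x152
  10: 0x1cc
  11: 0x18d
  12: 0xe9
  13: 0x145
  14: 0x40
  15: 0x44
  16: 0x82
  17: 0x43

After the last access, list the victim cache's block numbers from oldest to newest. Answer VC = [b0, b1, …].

VC = [56, 40, 16]

0: 0x150 (blk 42, set 2) → MISS  vc=[]
1: 0x10f (blk 33, set 1) → MISS  vc=[]
2: 0x154 (blk 42, set 2) → L1-HIT  vc=[]
3: 0x1c5 (blk 56, set 0) → MISS  vc=[]
4: 0x1c3 (blk 56, set 0) → L1-HIT  vc=[]
5: 0x1c8 (blk 57, set 1) → MISS  vc=[33]
6: 0x1d3 (blk 58, set 2) → MISS  vc=[33, 42]
7: 0x1c8 (blk 57, set 1) → L1-HIT  vc=[33, 42]
8: 0xef (blk 29, set 5) → MISS  vc=[33, 42]
9: 0x152 (blk 42, set 2) → VC-HIT  vc=[33, 58]
10: 0x1cc (blk 57, set 1) → L1-HIT  vc=[33, 58]
11: 0x18d (blk 49, set 1) → MISS  vc=[33, 58, 57]
12: 0xe9 (blk 29, set 5) → L1-HIT  vc=[33, 58, 57]
13: 0x145 (blk 40, set 0) → MISS  vc=[58, 57, 56]
14: 0x40 (blk 8, set 0) → MISS  vc=[57, 56, 40]
15: 0x44 (blk 8, set 0) → L1-HIT  vc=[57, 56, 40]
16: 0x82 (blk 16, set 0) → MISS  vc=[56, 40, 8]
17: 0x43 (blk 8, set 0) → VC-HIT  vc=[56, 40, 16]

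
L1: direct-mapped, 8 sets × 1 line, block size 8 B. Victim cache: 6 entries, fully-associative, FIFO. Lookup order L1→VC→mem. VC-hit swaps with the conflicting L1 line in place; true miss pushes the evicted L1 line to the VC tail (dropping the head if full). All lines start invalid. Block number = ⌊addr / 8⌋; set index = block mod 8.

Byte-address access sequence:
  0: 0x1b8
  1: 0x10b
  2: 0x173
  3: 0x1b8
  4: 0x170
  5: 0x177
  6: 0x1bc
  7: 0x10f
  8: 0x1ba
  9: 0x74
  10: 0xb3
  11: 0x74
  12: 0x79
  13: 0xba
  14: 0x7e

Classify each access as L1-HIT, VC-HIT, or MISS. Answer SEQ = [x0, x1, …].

0: 0x1b8 (blk 55, set 7) → MISS  vc=[]
1: 0x10b (blk 33, set 1) → MISS  vc=[]
2: 0x173 (blk 46, set 6) → MISS  vc=[]
3: 0x1b8 (blk 55, set 7) → L1-HIT  vc=[]
4: 0x170 (blk 46, set 6) → L1-HIT  vc=[]
5: 0x177 (blk 46, set 6) → L1-HIT  vc=[]
6: 0x1bc (blk 55, set 7) → L1-HIT  vc=[]
7: 0x10f (blk 33, set 1) → L1-HIT  vc=[]
8: 0x1ba (blk 55, set 7) → L1-HIT  vc=[]
9: 0x74 (blk 14, set 6) → MISS  vc=[46]
10: 0xb3 (blk 22, set 6) → MISS  vc=[46, 14]
11: 0x74 (blk 14, set 6) → VC-HIT  vc=[46, 22]
12: 0x79 (blk 15, set 7) → MISS  vc=[46, 22, 55]
13: 0xba (blk 23, set 7) → MISS  vc=[46, 22, 55, 15]
14: 0x7e (blk 15, set 7) → VC-HIT  vc=[46, 22, 55, 23]

SEQ = [MISS, MISS, MISS, L1-HIT, L1-HIT, L1-HIT, L1-HIT, L1-HIT, L1-HIT, MISS, MISS, VC-HIT, MISS, MISS, VC-HIT]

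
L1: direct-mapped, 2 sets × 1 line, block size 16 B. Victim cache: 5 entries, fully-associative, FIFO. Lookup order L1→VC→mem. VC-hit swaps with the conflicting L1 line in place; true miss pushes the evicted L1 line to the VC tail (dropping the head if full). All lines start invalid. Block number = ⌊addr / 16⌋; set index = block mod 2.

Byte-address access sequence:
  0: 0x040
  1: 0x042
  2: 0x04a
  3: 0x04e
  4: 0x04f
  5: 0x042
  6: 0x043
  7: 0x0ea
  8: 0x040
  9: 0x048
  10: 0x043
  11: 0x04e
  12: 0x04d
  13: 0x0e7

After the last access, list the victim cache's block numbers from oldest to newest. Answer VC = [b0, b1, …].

  [0] addr=0x40 blk=4 s=0: MISS | VC []
  [1] addr=0x42 blk=4 s=0: L1-HIT | VC []
  [2] addr=0x4a blk=4 s=0: L1-HIT | VC []
  [3] addr=0x4e blk=4 s=0: L1-HIT | VC []
  [4] addr=0x4f blk=4 s=0: L1-HIT | VC []
  [5] addr=0x42 blk=4 s=0: L1-HIT | VC []
  [6] addr=0x43 blk=4 s=0: L1-HIT | VC []
  [7] addr=0xea blk=14 s=0: MISS | VC [4]
  [8] addr=0x40 blk=4 s=0: VC-HIT | VC [14]
  [9] addr=0x48 blk=4 s=0: L1-HIT | VC [14]
  [10] addr=0x43 blk=4 s=0: L1-HIT | VC [14]
  [11] addr=0x4e blk=4 s=0: L1-HIT | VC [14]
  [12] addr=0x4d blk=4 s=0: L1-HIT | VC [14]
  [13] addr=0xe7 blk=14 s=0: VC-HIT | VC [4]

VC = [4]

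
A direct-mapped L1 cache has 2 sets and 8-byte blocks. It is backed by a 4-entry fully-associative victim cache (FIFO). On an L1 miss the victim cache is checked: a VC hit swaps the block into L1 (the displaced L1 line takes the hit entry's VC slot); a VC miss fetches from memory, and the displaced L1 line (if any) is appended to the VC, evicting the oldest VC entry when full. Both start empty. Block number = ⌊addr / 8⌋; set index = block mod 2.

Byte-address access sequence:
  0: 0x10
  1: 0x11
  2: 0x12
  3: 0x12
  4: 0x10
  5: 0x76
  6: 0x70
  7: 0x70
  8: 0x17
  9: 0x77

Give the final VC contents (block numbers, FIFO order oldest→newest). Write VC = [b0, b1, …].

VC = [2]

  [0] addr=0x10 blk=2 s=0: MISS | VC []
  [1] addr=0x11 blk=2 s=0: L1-HIT | VC []
  [2] addr=0x12 blk=2 s=0: L1-HIT | VC []
  [3] addr=0x12 blk=2 s=0: L1-HIT | VC []
  [4] addr=0x10 blk=2 s=0: L1-HIT | VC []
  [5] addr=0x76 blk=14 s=0: MISS | VC [2]
  [6] addr=0x70 blk=14 s=0: L1-HIT | VC [2]
  [7] addr=0x70 blk=14 s=0: L1-HIT | VC [2]
  [8] addr=0x17 blk=2 s=0: VC-HIT | VC [14]
  [9] addr=0x77 blk=14 s=0: VC-HIT | VC [2]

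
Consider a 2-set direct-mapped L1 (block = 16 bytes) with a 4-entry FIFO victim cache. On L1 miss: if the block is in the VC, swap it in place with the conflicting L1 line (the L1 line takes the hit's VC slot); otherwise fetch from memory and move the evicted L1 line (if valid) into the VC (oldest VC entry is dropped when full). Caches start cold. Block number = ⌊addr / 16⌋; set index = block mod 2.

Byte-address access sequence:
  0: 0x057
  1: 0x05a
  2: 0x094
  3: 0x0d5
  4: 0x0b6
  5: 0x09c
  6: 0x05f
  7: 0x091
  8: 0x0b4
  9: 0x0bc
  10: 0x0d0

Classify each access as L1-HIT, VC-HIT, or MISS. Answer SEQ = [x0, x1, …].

SEQ = [MISS, L1-HIT, MISS, MISS, MISS, VC-HIT, VC-HIT, VC-HIT, VC-HIT, L1-HIT, VC-HIT]

0: 0x57 (blk 5, set 1) → MISS  vc=[]
1: 0x5a (blk 5, set 1) → L1-HIT  vc=[]
2: 0x94 (blk 9, set 1) → MISS  vc=[5]
3: 0xd5 (blk 13, set 1) → MISS  vc=[5, 9]
4: 0xb6 (blk 11, set 1) → MISS  vc=[5, 9, 13]
5: 0x9c (blk 9, set 1) → VC-HIT  vc=[5, 11, 13]
6: 0x5f (blk 5, set 1) → VC-HIT  vc=[9, 11, 13]
7: 0x91 (blk 9, set 1) → VC-HIT  vc=[5, 11, 13]
8: 0xb4 (blk 11, set 1) → VC-HIT  vc=[5, 9, 13]
9: 0xbc (blk 11, set 1) → L1-HIT  vc=[5, 9, 13]
10: 0xd0 (blk 13, set 1) → VC-HIT  vc=[5, 9, 11]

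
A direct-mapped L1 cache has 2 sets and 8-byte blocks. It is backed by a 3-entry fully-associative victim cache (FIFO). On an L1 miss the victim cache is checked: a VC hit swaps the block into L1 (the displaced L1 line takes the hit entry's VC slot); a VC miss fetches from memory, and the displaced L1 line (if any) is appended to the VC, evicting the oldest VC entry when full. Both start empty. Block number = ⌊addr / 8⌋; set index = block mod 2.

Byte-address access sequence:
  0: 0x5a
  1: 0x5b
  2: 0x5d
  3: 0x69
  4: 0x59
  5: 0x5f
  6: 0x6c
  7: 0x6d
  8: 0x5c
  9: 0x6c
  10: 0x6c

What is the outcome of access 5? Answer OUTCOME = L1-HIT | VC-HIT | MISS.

OUTCOME = L1-HIT

#0 0x5a→b11/s1 MISS; vc=[]
#1 0x5b→b11/s1 L1-HIT; vc=[]
#2 0x5d→b11/s1 L1-HIT; vc=[]
#3 0x69→b13/s1 MISS; vc=[11]
#4 0x59→b11/s1 VC-HIT; vc=[13]
#5 0x5f→b11/s1 L1-HIT; vc=[13]
#6 0x6c→b13/s1 VC-HIT; vc=[11]
#7 0x6d→b13/s1 L1-HIT; vc=[11]
#8 0x5c→b11/s1 VC-HIT; vc=[13]
#9 0x6c→b13/s1 VC-HIT; vc=[11]
#10 0x6c→b13/s1 L1-HIT; vc=[11]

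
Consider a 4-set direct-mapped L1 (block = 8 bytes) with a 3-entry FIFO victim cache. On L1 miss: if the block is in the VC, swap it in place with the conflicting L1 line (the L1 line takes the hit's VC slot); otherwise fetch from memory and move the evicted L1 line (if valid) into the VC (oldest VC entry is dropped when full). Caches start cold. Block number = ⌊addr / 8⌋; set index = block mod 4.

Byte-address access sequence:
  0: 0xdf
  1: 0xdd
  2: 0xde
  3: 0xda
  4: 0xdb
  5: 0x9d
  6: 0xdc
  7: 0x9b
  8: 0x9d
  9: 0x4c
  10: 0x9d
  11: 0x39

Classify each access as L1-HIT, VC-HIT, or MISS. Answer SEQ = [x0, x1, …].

#0 0xdf→b27/s3 MISS; vc=[]
#1 0xdd→b27/s3 L1-HIT; vc=[]
#2 0xde→b27/s3 L1-HIT; vc=[]
#3 0xda→b27/s3 L1-HIT; vc=[]
#4 0xdb→b27/s3 L1-HIT; vc=[]
#5 0x9d→b19/s3 MISS; vc=[27]
#6 0xdc→b27/s3 VC-HIT; vc=[19]
#7 0x9b→b19/s3 VC-HIT; vc=[27]
#8 0x9d→b19/s3 L1-HIT; vc=[27]
#9 0x4c→b9/s1 MISS; vc=[27]
#10 0x9d→b19/s3 L1-HIT; vc=[27]
#11 0x39→b7/s3 MISS; vc=[27,19]

SEQ = [MISS, L1-HIT, L1-HIT, L1-HIT, L1-HIT, MISS, VC-HIT, VC-HIT, L1-HIT, MISS, L1-HIT, MISS]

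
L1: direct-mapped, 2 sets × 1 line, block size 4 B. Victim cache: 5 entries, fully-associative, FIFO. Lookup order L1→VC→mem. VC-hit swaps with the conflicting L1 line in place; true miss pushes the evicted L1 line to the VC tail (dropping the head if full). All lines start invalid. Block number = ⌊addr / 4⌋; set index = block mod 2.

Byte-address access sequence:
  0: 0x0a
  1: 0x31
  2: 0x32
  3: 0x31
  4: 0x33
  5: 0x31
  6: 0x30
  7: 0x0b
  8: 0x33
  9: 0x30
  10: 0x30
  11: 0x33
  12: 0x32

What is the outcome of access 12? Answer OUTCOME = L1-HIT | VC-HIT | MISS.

0: 0xa (blk 2, set 0) → MISS  vc=[]
1: 0x31 (blk 12, set 0) → MISS  vc=[2]
2: 0x32 (blk 12, set 0) → L1-HIT  vc=[2]
3: 0x31 (blk 12, set 0) → L1-HIT  vc=[2]
4: 0x33 (blk 12, set 0) → L1-HIT  vc=[2]
5: 0x31 (blk 12, set 0) → L1-HIT  vc=[2]
6: 0x30 (blk 12, set 0) → L1-HIT  vc=[2]
7: 0xb (blk 2, set 0) → VC-HIT  vc=[12]
8: 0x33 (blk 12, set 0) → VC-HIT  vc=[2]
9: 0x30 (blk 12, set 0) → L1-HIT  vc=[2]
10: 0x30 (blk 12, set 0) → L1-HIT  vc=[2]
11: 0x33 (blk 12, set 0) → L1-HIT  vc=[2]
12: 0x32 (blk 12, set 0) → L1-HIT  vc=[2]

OUTCOME = L1-HIT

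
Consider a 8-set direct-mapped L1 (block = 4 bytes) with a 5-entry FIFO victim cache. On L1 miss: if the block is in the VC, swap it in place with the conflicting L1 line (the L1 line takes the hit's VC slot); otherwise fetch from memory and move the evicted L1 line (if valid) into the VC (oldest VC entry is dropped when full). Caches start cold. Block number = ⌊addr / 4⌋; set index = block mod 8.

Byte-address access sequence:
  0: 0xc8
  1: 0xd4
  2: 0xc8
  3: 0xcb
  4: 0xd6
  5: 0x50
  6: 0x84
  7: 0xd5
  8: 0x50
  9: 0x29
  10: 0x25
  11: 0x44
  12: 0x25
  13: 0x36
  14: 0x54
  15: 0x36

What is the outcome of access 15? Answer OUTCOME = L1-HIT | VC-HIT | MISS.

OUTCOME = VC-HIT

#0 0xc8→b50/s2 MISS; vc=[]
#1 0xd4→b53/s5 MISS; vc=[]
#2 0xc8→b50/s2 L1-HIT; vc=[]
#3 0xcb→b50/s2 L1-HIT; vc=[]
#4 0xd6→b53/s5 L1-HIT; vc=[]
#5 0x50→b20/s4 MISS; vc=[]
#6 0x84→b33/s1 MISS; vc=[]
#7 0xd5→b53/s5 L1-HIT; vc=[]
#8 0x50→b20/s4 L1-HIT; vc=[]
#9 0x29→b10/s2 MISS; vc=[50]
#10 0x25→b9/s1 MISS; vc=[50,33]
#11 0x44→b17/s1 MISS; vc=[50,33,9]
#12 0x25→b9/s1 VC-HIT; vc=[50,33,17]
#13 0x36→b13/s5 MISS; vc=[50,33,17,53]
#14 0x54→b21/s5 MISS; vc=[50,33,17,53,13]
#15 0x36→b13/s5 VC-HIT; vc=[50,33,17,53,21]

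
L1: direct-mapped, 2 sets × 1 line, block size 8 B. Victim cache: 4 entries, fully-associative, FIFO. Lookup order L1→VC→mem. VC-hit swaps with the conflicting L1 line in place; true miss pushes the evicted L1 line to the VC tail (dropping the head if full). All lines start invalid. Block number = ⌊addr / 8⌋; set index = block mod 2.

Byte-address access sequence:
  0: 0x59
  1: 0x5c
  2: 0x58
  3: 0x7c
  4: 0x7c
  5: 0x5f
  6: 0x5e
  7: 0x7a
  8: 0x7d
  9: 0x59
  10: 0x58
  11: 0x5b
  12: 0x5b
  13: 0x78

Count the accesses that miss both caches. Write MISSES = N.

  [0] addr=0x59 blk=11 s=1: MISS | VC []
  [1] addr=0x5c blk=11 s=1: L1-HIT | VC []
  [2] addr=0x58 blk=11 s=1: L1-HIT | VC []
  [3] addr=0x7c blk=15 s=1: MISS | VC [11]
  [4] addr=0x7c blk=15 s=1: L1-HIT | VC [11]
  [5] addr=0x5f blk=11 s=1: VC-HIT | VC [15]
  [6] addr=0x5e blk=11 s=1: L1-HIT | VC [15]
  [7] addr=0x7a blk=15 s=1: VC-HIT | VC [11]
  [8] addr=0x7d blk=15 s=1: L1-HIT | VC [11]
  [9] addr=0x59 blk=11 s=1: VC-HIT | VC [15]
  [10] addr=0x58 blk=11 s=1: L1-HIT | VC [15]
  [11] addr=0x5b blk=11 s=1: L1-HIT | VC [15]
  [12] addr=0x5b blk=11 s=1: L1-HIT | VC [15]
  [13] addr=0x78 blk=15 s=1: VC-HIT | VC [11]

MISSES = 2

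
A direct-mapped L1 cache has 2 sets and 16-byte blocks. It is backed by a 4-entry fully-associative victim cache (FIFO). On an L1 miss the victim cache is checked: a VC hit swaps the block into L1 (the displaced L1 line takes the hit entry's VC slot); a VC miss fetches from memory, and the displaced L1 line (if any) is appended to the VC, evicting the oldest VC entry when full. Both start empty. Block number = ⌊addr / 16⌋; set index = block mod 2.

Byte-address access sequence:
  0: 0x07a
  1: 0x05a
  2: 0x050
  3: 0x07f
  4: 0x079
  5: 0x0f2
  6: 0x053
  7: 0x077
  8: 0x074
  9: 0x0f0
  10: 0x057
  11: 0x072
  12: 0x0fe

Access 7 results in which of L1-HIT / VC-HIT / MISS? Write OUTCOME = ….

#0 0x7a→b7/s1 MISS; vc=[]
#1 0x5a→b5/s1 MISS; vc=[7]
#2 0x50→b5/s1 L1-HIT; vc=[7]
#3 0x7f→b7/s1 VC-HIT; vc=[5]
#4 0x79→b7/s1 L1-HIT; vc=[5]
#5 0xf2→b15/s1 MISS; vc=[5,7]
#6 0x53→b5/s1 VC-HIT; vc=[15,7]
#7 0x77→b7/s1 VC-HIT; vc=[15,5]
#8 0x74→b7/s1 L1-HIT; vc=[15,5]
#9 0xf0→b15/s1 VC-HIT; vc=[7,5]
#10 0x57→b5/s1 VC-HIT; vc=[7,15]
#11 0x72→b7/s1 VC-HIT; vc=[5,15]
#12 0xfe→b15/s1 VC-HIT; vc=[5,7]

OUTCOME = VC-HIT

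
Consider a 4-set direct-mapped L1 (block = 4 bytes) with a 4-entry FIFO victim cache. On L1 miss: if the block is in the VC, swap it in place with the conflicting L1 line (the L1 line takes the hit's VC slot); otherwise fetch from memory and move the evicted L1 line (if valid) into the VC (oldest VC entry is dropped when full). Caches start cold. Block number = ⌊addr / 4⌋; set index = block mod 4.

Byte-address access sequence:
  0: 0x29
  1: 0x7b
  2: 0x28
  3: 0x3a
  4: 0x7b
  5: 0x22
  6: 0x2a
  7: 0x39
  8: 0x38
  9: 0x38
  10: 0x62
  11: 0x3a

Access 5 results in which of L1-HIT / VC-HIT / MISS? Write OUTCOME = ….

OUTCOME = MISS

0: 0x29 (blk 10, set 2) → MISS  vc=[]
1: 0x7b (blk 30, set 2) → MISS  vc=[10]
2: 0x28 (blk 10, set 2) → VC-HIT  vc=[30]
3: 0x3a (blk 14, set 2) → MISS  vc=[30, 10]
4: 0x7b (blk 30, set 2) → VC-HIT  vc=[14, 10]
5: 0x22 (blk 8, set 0) → MISS  vc=[14, 10]
6: 0x2a (blk 10, set 2) → VC-HIT  vc=[14, 30]
7: 0x39 (blk 14, set 2) → VC-HIT  vc=[10, 30]
8: 0x38 (blk 14, set 2) → L1-HIT  vc=[10, 30]
9: 0x38 (blk 14, set 2) → L1-HIT  vc=[10, 30]
10: 0x62 (blk 24, set 0) → MISS  vc=[10, 30, 8]
11: 0x3a (blk 14, set 2) → L1-HIT  vc=[10, 30, 8]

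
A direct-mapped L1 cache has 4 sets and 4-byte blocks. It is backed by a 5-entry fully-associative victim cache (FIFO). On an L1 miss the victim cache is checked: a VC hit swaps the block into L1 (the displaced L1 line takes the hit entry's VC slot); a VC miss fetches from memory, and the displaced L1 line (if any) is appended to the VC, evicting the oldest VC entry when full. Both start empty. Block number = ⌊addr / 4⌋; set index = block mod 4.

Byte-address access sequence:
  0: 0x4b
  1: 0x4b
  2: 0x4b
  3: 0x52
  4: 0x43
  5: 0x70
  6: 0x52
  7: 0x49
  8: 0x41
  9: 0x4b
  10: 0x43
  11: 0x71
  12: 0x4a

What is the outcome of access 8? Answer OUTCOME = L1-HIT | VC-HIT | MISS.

OUTCOME = VC-HIT

#0 0x4b→b18/s2 MISS; vc=[]
#1 0x4b→b18/s2 L1-HIT; vc=[]
#2 0x4b→b18/s2 L1-HIT; vc=[]
#3 0x52→b20/s0 MISS; vc=[]
#4 0x43→b16/s0 MISS; vc=[20]
#5 0x70→b28/s0 MISS; vc=[20,16]
#6 0x52→b20/s0 VC-HIT; vc=[28,16]
#7 0x49→b18/s2 L1-HIT; vc=[28,16]
#8 0x41→b16/s0 VC-HIT; vc=[28,20]
#9 0x4b→b18/s2 L1-HIT; vc=[28,20]
#10 0x43→b16/s0 L1-HIT; vc=[28,20]
#11 0x71→b28/s0 VC-HIT; vc=[16,20]
#12 0x4a→b18/s2 L1-HIT; vc=[16,20]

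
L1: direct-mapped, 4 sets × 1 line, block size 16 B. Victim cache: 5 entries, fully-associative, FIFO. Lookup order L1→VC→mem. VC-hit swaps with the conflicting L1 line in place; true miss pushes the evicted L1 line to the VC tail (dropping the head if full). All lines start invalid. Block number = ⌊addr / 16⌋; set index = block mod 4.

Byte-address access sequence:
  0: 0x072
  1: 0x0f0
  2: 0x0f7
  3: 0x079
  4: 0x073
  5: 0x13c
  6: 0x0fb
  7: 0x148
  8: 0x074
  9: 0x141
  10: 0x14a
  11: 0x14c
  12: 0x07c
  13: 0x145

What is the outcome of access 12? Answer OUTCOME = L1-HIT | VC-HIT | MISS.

0: 0x72 (blk 7, set 3) → MISS  vc=[]
1: 0xf0 (blk 15, set 3) → MISS  vc=[7]
2: 0xf7 (blk 15, set 3) → L1-HIT  vc=[7]
3: 0x79 (blk 7, set 3) → VC-HIT  vc=[15]
4: 0x73 (blk 7, set 3) → L1-HIT  vc=[15]
5: 0x13c (blk 19, set 3) → MISS  vc=[15, 7]
6: 0xfb (blk 15, set 3) → VC-HIT  vc=[19, 7]
7: 0x148 (blk 20, set 0) → MISS  vc=[19, 7]
8: 0x74 (blk 7, set 3) → VC-HIT  vc=[19, 15]
9: 0x141 (blk 20, set 0) → L1-HIT  vc=[19, 15]
10: 0x14a (blk 20, set 0) → L1-HIT  vc=[19, 15]
11: 0x14c (blk 20, set 0) → L1-HIT  vc=[19, 15]
12: 0x7c (blk 7, set 3) → L1-HIT  vc=[19, 15]
13: 0x145 (blk 20, set 0) → L1-HIT  vc=[19, 15]

OUTCOME = L1-HIT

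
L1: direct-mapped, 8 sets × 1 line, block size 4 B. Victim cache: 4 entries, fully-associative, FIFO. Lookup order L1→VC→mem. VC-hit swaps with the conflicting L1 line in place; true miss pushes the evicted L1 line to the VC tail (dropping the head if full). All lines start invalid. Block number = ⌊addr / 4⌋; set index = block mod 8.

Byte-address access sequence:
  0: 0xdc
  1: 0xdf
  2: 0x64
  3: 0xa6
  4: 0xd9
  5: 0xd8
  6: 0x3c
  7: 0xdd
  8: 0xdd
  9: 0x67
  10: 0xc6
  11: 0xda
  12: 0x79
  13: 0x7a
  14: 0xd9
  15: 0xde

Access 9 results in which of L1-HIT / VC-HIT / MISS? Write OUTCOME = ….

#0 0xdc→b55/s7 MISS; vc=[]
#1 0xdf→b55/s7 L1-HIT; vc=[]
#2 0x64→b25/s1 MISS; vc=[]
#3 0xa6→b41/s1 MISS; vc=[25]
#4 0xd9→b54/s6 MISS; vc=[25]
#5 0xd8→b54/s6 L1-HIT; vc=[25]
#6 0x3c→b15/s7 MISS; vc=[25,55]
#7 0xdd→b55/s7 VC-HIT; vc=[25,15]
#8 0xdd→b55/s7 L1-HIT; vc=[25,15]
#9 0x67→b25/s1 VC-HIT; vc=[41,15]
#10 0xc6→b49/s1 MISS; vc=[41,15,25]
#11 0xda→b54/s6 L1-HIT; vc=[41,15,25]
#12 0x79→b30/s6 MISS; vc=[41,15,25,54]
#13 0x7a→b30/s6 L1-HIT; vc=[41,15,25,54]
#14 0xd9→b54/s6 VC-HIT; vc=[41,15,25,30]
#15 0xde→b55/s7 L1-HIT; vc=[41,15,25,30]

OUTCOME = VC-HIT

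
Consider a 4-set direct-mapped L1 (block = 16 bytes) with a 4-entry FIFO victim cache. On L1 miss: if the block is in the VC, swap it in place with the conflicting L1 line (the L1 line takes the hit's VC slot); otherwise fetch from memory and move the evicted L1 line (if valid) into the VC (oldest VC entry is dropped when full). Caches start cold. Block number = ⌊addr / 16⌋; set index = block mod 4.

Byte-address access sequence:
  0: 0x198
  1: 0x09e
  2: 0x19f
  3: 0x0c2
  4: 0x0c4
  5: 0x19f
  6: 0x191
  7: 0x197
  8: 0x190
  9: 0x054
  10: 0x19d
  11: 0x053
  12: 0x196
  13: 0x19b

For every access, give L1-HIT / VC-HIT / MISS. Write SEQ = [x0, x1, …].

0: 0x198 (blk 25, set 1) → MISS  vc=[]
1: 0x9e (blk 9, set 1) → MISS  vc=[25]
2: 0x19f (blk 25, set 1) → VC-HIT  vc=[9]
3: 0xc2 (blk 12, set 0) → MISS  vc=[9]
4: 0xc4 (blk 12, set 0) → L1-HIT  vc=[9]
5: 0x19f (blk 25, set 1) → L1-HIT  vc=[9]
6: 0x191 (blk 25, set 1) → L1-HIT  vc=[9]
7: 0x197 (blk 25, set 1) → L1-HIT  vc=[9]
8: 0x190 (blk 25, set 1) → L1-HIT  vc=[9]
9: 0x54 (blk 5, set 1) → MISS  vc=[9, 25]
10: 0x19d (blk 25, set 1) → VC-HIT  vc=[9, 5]
11: 0x53 (blk 5, set 1) → VC-HIT  vc=[9, 25]
12: 0x196 (blk 25, set 1) → VC-HIT  vc=[9, 5]
13: 0x19b (blk 25, set 1) → L1-HIT  vc=[9, 5]

SEQ = [MISS, MISS, VC-HIT, MISS, L1-HIT, L1-HIT, L1-HIT, L1-HIT, L1-HIT, MISS, VC-HIT, VC-HIT, VC-HIT, L1-HIT]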